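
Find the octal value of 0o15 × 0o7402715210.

Multiply each base-8 digit by 13, carrying:
  0×13 = 0 → write 0
  1×13 = 13 → write 5 carry 1
  2×13+1 = 27 → write 3 carry 3
  5×13+3 = 68 → write 4 carry 8
  1×13+8 = 21 → write 5 carry 2
  7×13+2 = 93 → write 5 carry 11
  2×13+11 = 37 → write 5 carry 4
  0×13+4 = 4 → write 4
  4×13 = 52 → write 4 carry 6
  7×13+6 = 97 → write 1 carry 12
  remaining carry: 14

0o141445554350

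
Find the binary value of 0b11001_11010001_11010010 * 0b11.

0b10011010111010101110110

Multiply each base-2 digit by 3, carrying:
  0×3 = 0 → write 0
  1×3 = 3 → write 1 carry 1
  0×3+1 = 1 → write 1
  0×3 = 0 → write 0
  1×3 = 3 → write 1 carry 1
  0×3+1 = 1 → write 1
  1×3 = 3 → write 1 carry 1
  1×3+1 = 4 → write 0 carry 2
  1×3+2 = 5 → write 1 carry 2
  0×3+2 = 2 → write 0 carry 1
  0×3+1 = 1 → write 1
  0×3 = 0 → write 0
  1×3 = 3 → write 1 carry 1
  0×3+1 = 1 → write 1
  1×3 = 3 → write 1 carry 1
  1×3+1 = 4 → write 0 carry 2
  1×3+2 = 5 → write 1 carry 2
  0×3+2 = 2 → write 0 carry 1
  0×3+1 = 1 → write 1
  1×3 = 3 → write 1 carry 1
  1×3+1 = 4 → write 0 carry 2
  remaining carry: 10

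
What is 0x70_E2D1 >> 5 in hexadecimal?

0x38716

5 bits is not a whole number of base-16 digits; in binary: 11100001110001011010001 >> 5 = 111000011100010110.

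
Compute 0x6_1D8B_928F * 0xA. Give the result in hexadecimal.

0x3D2773B996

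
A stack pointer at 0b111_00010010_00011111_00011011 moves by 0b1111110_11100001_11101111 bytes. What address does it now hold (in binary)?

Add column by column in base 2, right to left:
  1+1 = 0 carry 1
  1+1+1 = 1 carry 1
  0+1+1 = 0 carry 1
  1+1+1 = 1 carry 1
  1+0+1 = 0 carry 1
  0+1+1 = 0 carry 1
  0+1+1 = 0 carry 1
  0+1+1 = 0 carry 1
  1+1+1 = 1 carry 1
  1+0+1 = 0 carry 1
  1+0+1 = 0 carry 1
  1+0+1 = 0 carry 1
  1+0+1 = 0 carry 1
  0+1+1 = 0 carry 1
  0+1+1 = 0 carry 1
  0+1+1 = 0 carry 1
  0+0+1 = 1
  1+1 = 0 carry 1
  0+1+1 = 0 carry 1
  0+1+1 = 0 carry 1
  1+1+1 = 1 carry 1
  0+1+1 = 0 carry 1
  0+1+1 = 0 carry 1
  0+0+1 = 1
  1+0 = 1
  1+0 = 1
  1+0 = 1

0b111100100010000000100001010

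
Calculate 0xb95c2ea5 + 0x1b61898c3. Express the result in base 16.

Add column by column in base 16, right to left:
  5+3 = 8
  a+c = 6 carry 1
  e+8+1 = 7 carry 1
  2+9+1 = c
  c+8 = 4 carry 1
  5+1+1 = 7
  9+6 = f
  b+b = 6 carry 1
  0+1+1 = 2

0x26f74c768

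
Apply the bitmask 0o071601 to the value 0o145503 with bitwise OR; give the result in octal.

0o175703

OR each oct digit independently (no carries):
  1|0=1, 4|7=7, 5|1=5, 5|6=7, 0|0=0, 3|1=3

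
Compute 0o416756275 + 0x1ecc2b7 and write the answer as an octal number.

0x1ecc2b7 = 0o173141267 in octal.
Add column by column in base 8, right to left:
  5+7 = 4 carry 1
  7+6+1 = 6 carry 1
  2+2+1 = 5
  6+1 = 7
  5+4 = 1 carry 1
  7+1+1 = 1 carry 1
  6+3+1 = 2 carry 1
  1+7+1 = 1 carry 1
  4+1+1 = 6

0o612117564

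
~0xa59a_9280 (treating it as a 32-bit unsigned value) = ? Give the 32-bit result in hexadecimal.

0x5a656d7f

Each hex digit d becomes f−d:
  a→5, 5→a, 9→6, a→5, 9→6, 2→d, 8→7, 0→f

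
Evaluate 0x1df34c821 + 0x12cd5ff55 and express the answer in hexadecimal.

0x30c0ac776

Add column by column in base 16, right to left:
  1+5 = 6
  2+5 = 7
  8+f = 7 carry 1
  c+f+1 = c carry 1
  4+5+1 = a
  3+d = 0 carry 1
  f+c+1 = c carry 1
  d+2+1 = 0 carry 1
  1+1+1 = 3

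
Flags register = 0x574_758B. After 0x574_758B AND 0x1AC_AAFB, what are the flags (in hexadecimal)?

0x124208B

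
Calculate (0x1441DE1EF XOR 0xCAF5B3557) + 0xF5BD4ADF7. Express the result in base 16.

0x1D471B82AF

First 0x1441DE1EF XOR 0xCAF5B3557 = 0xDEB46D4B8.
Add column by column in base 16, right to left:
  8+7 = F
  B+F = A carry 1
  4+D+1 = 2 carry 1
  D+A+1 = 8 carry 1
  6+4+1 = B
  4+D = 1 carry 1
  B+B+1 = 7 carry 1
  E+5+1 = 4 carry 1
  D+F+1 = D carry 1
  final carry 1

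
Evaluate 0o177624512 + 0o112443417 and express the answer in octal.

0o312270131

Add column by column in base 8, right to left:
  2+7 = 1 carry 1
  1+1+1 = 3
  5+4 = 1 carry 1
  4+3+1 = 0 carry 1
  2+4+1 = 7
  6+4 = 2 carry 1
  7+2+1 = 2 carry 1
  7+1+1 = 1 carry 1
  1+1+1 = 3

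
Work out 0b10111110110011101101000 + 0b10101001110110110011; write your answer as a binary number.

Add column by column in base 2, right to left:
  0+1 = 1
  0+1 = 1
  0+0 = 0
  1+0 = 1
  0+1 = 1
  1+1 = 0 carry 1
  1+0+1 = 0 carry 1
  0+1+1 = 0 carry 1
  1+1+1 = 1 carry 1
  1+0+1 = 0 carry 1
  1+1+1 = 1 carry 1
  0+1+1 = 0 carry 1
  0+1+1 = 0 carry 1
  1+0+1 = 0 carry 1
  1+0+1 = 0 carry 1
  0+1+1 = 0 carry 1
  1+0+1 = 0 carry 1
  1+1+1 = 1 carry 1
  1+0+1 = 0 carry 1
  1+1+1 = 1 carry 1
  1+0+1 = 0 carry 1
  0+0+1 = 1
  1+0 = 1

0b11010100000010100011011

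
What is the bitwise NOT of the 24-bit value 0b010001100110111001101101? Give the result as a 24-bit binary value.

0b101110011001000110010010

Invert each bit: 010001100110111001101101 → 101110011001000110010010.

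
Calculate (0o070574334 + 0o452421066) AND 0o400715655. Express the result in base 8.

0o400215400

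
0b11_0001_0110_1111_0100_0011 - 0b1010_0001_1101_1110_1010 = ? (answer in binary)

0b1001110101000101011001

Subtract column by column in base 2:
  1-0 → 1
  1-1 → 0
  0-0 → 0
  0-1 → 1 (borrow)
  0-0-1 → 1 (borrow)
  0-1-1 → 0 (borrow)
  1-1-1 → 1 (borrow)
  0-1-1 → 0 (borrow)
  1-1-1 → 1 (borrow)
  1-0-1 → 0
  1-1 → 0
  1-1 → 0
  0-1 → 1 (borrow)
  1-0-1 → 0
  1-0 → 1
  0-0 → 0
  1-0 → 1
  0-1 → 1 (borrow)
  0-0-1 → 1 (borrow)
  0-1-1 → 0 (borrow)
  1-0-1 → 0
  1-0 → 1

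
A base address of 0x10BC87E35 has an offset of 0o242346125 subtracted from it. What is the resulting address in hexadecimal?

0x1093EB1E0

0o242346125 = 0x289CC55 in hexadecimal.
Subtract column by column in base 16:
  5-5 → 0
  3-5 → E (borrow)
  E-C-1 → 1
  7-C → B (borrow)
  8-9-1 → E (borrow)
  C-8-1 → 3
  B-2 → 9
  0-0 → 0
  1-0 → 1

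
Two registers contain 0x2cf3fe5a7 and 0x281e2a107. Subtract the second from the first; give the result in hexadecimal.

0x4d5d44a0

Subtract column by column in base 16:
  7-7 → 0
  a-0 → a
  5-1 → 4
  e-a → 4
  f-2 → d
  3-e → 5 (borrow)
  f-1-1 → d
  c-8 → 4
  2-2 → 0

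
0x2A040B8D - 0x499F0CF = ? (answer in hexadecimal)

Subtract column by column in base 16:
  D-F → E (borrow)
  8-C-1 → B (borrow)
  B-0-1 → A
  0-F → 1 (borrow)
  4-9-1 → A (borrow)
  0-9-1 → 6 (borrow)
  A-4-1 → 5
  2-0 → 2

0x256A1ABE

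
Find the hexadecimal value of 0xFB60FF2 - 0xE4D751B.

Subtract column by column in base 16:
  2-B → 7 (borrow)
  F-1-1 → D
  F-5 → A
  0-7 → 9 (borrow)
  6-D-1 → 8 (borrow)
  B-4-1 → 6
  F-E → 1

0x1689AD7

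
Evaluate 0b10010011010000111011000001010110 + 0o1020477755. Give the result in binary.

0b10011011100001100011000001000011

0o1020477755 = 0b1000010000100111111111101101 in binary.
Add column by column in base 2, right to left:
  0+1 = 1
  1+0 = 1
  1+1 = 0 carry 1
  0+1+1 = 0 carry 1
  1+0+1 = 0 carry 1
  0+1+1 = 0 carry 1
  1+1+1 = 1 carry 1
  0+1+1 = 0 carry 1
  0+1+1 = 0 carry 1
  0+1+1 = 0 carry 1
  0+1+1 = 0 carry 1
  0+1+1 = 0 carry 1
  1+1+1 = 1 carry 1
  1+1+1 = 1 carry 1
  0+1+1 = 0 carry 1
  1+0+1 = 0 carry 1
  1+0+1 = 0 carry 1
  1+1+1 = 1 carry 1
  0+0+1 = 1
  0+0 = 0
  0+0 = 0
  0+0 = 0
  1+1 = 0 carry 1
  0+0+1 = 1
  1+0 = 1
  1+0 = 1
  0+0 = 0
  0+1 = 1
  1+0 = 1
  0+0 = 0
  0+0 = 0
  1+0 = 1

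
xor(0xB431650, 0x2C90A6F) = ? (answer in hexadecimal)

XOR each hex digit independently (no carries):
  B^2=9, 4^C=8, 3^9=A, 1^0=1, 6^A=C, 5^6=3, 0^F=F

0x98A1C3F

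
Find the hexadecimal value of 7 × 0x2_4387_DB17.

Multiply each base-16 digit by 7, carrying:
  7×7 = 49 → write 1 carry 3
  1×7+3 = 10 → write A
  B×7 = 77 → write D carry 4
  D×7+4 = 95 → write F carry 5
  7×7+5 = 54 → write 6 carry 3
  8×7+3 = 59 → write B carry 3
  3×7+3 = 24 → write 8 carry 1
  4×7+1 = 29 → write D carry 1
  2×7+1 = 15 → write F

0xFD8B6FDA1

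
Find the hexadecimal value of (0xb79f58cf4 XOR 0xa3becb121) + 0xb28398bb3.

0xc6a52c988

First 0xb79f58cf4 XOR 0xa3becb121 = 0x142193dd5.
Add column by column in base 16, right to left:
  5+3 = 8
  d+b = 8 carry 1
  d+b+1 = 9 carry 1
  3+8+1 = c
  9+9 = 2 carry 1
  1+3+1 = 5
  2+8 = a
  4+2 = 6
  1+b = c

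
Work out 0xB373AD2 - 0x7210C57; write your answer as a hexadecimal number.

0x4162E7B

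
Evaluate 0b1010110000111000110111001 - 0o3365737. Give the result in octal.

0o122502732

0b1010110000111000110111001 = 0o126070671 in octal.
Subtract column by column in base 8:
  1-7 → 2 (borrow)
  7-3-1 → 3
  6-7 → 7 (borrow)
  0-5-1 → 2 (borrow)
  7-6-1 → 0
  0-3 → 5 (borrow)
  6-3-1 → 2
  2-0 → 2
  1-0 → 1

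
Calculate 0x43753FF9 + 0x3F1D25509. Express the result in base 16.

0x435479502

Add column by column in base 16, right to left:
  9+9 = 2 carry 1
  F+0+1 = 0 carry 1
  F+5+1 = 5 carry 1
  3+5+1 = 9
  5+2 = 7
  7+D = 4 carry 1
  3+1+1 = 5
  4+F = 3 carry 1
  0+3+1 = 4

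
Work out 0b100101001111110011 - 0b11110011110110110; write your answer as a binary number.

Subtract column by column in base 2:
  1-0 → 1
  1-1 → 0
  0-1 → 1 (borrow)
  0-0-1 → 1 (borrow)
  1-1-1 → 1 (borrow)
  1-1-1 → 1 (borrow)
  1-0-1 → 0
  1-1 → 0
  1-1 → 0
  1-1 → 0
  0-1 → 1 (borrow)
  0-0-1 → 1 (borrow)
  1-0-1 → 0
  0-1 → 1 (borrow)
  1-1-1 → 1 (borrow)
  0-1-1 → 0 (borrow)
  0-1-1 → 0 (borrow)
  1-0-1 → 0

0b110110000111101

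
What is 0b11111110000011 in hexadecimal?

0x3F83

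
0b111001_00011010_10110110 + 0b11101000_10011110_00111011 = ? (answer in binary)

0b1001000011011100011110001

Add column by column in base 2, right to left:
  0+1 = 1
  1+1 = 0 carry 1
  1+0+1 = 0 carry 1
  0+1+1 = 0 carry 1
  1+1+1 = 1 carry 1
  1+1+1 = 1 carry 1
  0+0+1 = 1
  1+0 = 1
  0+0 = 0
  1+1 = 0 carry 1
  0+1+1 = 0 carry 1
  1+1+1 = 1 carry 1
  1+1+1 = 1 carry 1
  0+0+1 = 1
  0+0 = 0
  0+1 = 1
  1+0 = 1
  0+0 = 0
  0+0 = 0
  1+1 = 0 carry 1
  1+0+1 = 0 carry 1
  1+1+1 = 1 carry 1
  0+1+1 = 0 carry 1
  0+1+1 = 0 carry 1
  final carry 1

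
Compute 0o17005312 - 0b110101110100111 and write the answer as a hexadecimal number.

0o17005312 = 0x3C0ACA in hexadecimal.
0b110101110100111 = 0x6BA7 in hexadecimal.
Subtract column by column in base 16:
  A-7 → 3
  C-A → 2
  A-B → F (borrow)
  0-6-1 → 9 (borrow)
  C-0-1 → B
  3-0 → 3

0x3B9F23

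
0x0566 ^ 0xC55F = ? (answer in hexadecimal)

0xC039

XOR each hex digit independently (no carries):
  0^C=C, 5^5=0, 6^5=3, 6^F=9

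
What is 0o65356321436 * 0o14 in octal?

Multiply each base-8 digit by 12, carrying:
  6×12 = 72 → write 0 carry 9
  3×12+9 = 45 → write 5 carry 5
  4×12+5 = 53 → write 5 carry 6
  1×12+6 = 18 → write 2 carry 2
  2×12+2 = 26 → write 2 carry 3
  3×12+3 = 39 → write 7 carry 4
  6×12+4 = 76 → write 4 carry 9
  5×12+9 = 69 → write 5 carry 8
  3×12+8 = 44 → write 4 carry 5
  5×12+5 = 65 → write 1 carry 8
  6×12+8 = 80 → write 0 carry 10
  remaining carry: 12

0o1201454722550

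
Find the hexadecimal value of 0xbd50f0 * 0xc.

Multiply each base-16 digit by 12, carrying:
  0×12 = 0 → write 0
  f×12 = 180 → write 4 carry 11
  0×12+11 = 11 → write b
  5×12 = 60 → write c carry 3
  d×12+3 = 159 → write f carry 9
  b×12+9 = 141 → write d carry 8
  remaining carry: 8

0x8dfcb40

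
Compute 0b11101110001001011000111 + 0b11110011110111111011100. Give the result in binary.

Add column by column in base 2, right to left:
  1+0 = 1
  1+0 = 1
  1+1 = 0 carry 1
  0+1+1 = 0 carry 1
  0+1+1 = 0 carry 1
  0+0+1 = 1
  1+1 = 0 carry 1
  1+1+1 = 1 carry 1
  0+1+1 = 0 carry 1
  1+1+1 = 1 carry 1
  0+1+1 = 0 carry 1
  0+1+1 = 0 carry 1
  1+0+1 = 0 carry 1
  0+1+1 = 0 carry 1
  0+1+1 = 0 carry 1
  0+1+1 = 0 carry 1
  1+1+1 = 1 carry 1
  1+0+1 = 0 carry 1
  1+0+1 = 0 carry 1
  0+1+1 = 0 carry 1
  1+1+1 = 1 carry 1
  1+1+1 = 1 carry 1
  1+1+1 = 1 carry 1
  final carry 1

0b111100010000001010100011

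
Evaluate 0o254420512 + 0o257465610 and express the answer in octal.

Add column by column in base 8, right to left:
  2+0 = 2
  1+1 = 2
  5+6 = 3 carry 1
  0+5+1 = 6
  2+6 = 0 carry 1
  4+4+1 = 1 carry 1
  4+7+1 = 4 carry 1
  5+5+1 = 3 carry 1
  2+2+1 = 5

0o534106322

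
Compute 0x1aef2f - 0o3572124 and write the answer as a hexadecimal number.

0o3572124 = 0xef454 in hexadecimal.
Subtract column by column in base 16:
  f-4 → b
  2-5 → d (borrow)
  f-4-1 → a
  e-f → f (borrow)
  a-e-1 → b (borrow)
  1-0-1 → 0

0xbfadb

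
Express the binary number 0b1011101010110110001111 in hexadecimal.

Group the bits into nibbles: 0010 1110 1010 1101 1000 1111 → 2ead8f.

0x2ead8f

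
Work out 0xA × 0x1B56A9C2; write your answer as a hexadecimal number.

0x11162A194

Multiply each base-16 digit by 10, carrying:
  2×10 = 20 → write 4 carry 1
  C×10+1 = 121 → write 9 carry 7
  9×10+7 = 97 → write 1 carry 6
  A×10+6 = 106 → write A carry 6
  6×10+6 = 66 → write 2 carry 4
  5×10+4 = 54 → write 6 carry 3
  B×10+3 = 113 → write 1 carry 7
  1×10+7 = 17 → write 1 carry 1
  remaining carry: 1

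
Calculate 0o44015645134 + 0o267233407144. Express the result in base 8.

Add column by column in base 8, right to left:
  4+4 = 0 carry 1
  3+4+1 = 0 carry 1
  1+1+1 = 3
  5+7 = 4 carry 1
  4+0+1 = 5
  6+4 = 2 carry 1
  5+3+1 = 1 carry 1
  1+3+1 = 5
  0+2 = 2
  4+7 = 3 carry 1
  4+6+1 = 3 carry 1
  0+2+1 = 3

0o333251254300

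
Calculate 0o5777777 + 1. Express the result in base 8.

0o6000000

The trailing 6 digits are 7 (max in base 8), so adding 1 cascades: they roll to 0 and the next digit up increments.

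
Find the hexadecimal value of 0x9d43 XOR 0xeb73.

0x7630

XOR each hex digit independently (no carries):
  9^e=7, d^b=6, 4^7=3, 3^3=0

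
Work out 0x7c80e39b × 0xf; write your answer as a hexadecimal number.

0x74b8d5615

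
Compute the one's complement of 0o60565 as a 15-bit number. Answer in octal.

0o17212

Each oct digit d becomes 7−d:
  6→1, 0→7, 5→2, 6→1, 5→2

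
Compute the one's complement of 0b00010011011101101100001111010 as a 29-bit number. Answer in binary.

0b11101100100010010011110000101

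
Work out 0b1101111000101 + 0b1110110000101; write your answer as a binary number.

0b11100101001010

Add column by column in base 2, right to left:
  1+1 = 0 carry 1
  0+0+1 = 1
  1+1 = 0 carry 1
  0+0+1 = 1
  0+0 = 0
  0+0 = 0
  1+0 = 1
  1+1 = 0 carry 1
  1+1+1 = 1 carry 1
  1+0+1 = 0 carry 1
  0+1+1 = 0 carry 1
  1+1+1 = 1 carry 1
  1+1+1 = 1 carry 1
  final carry 1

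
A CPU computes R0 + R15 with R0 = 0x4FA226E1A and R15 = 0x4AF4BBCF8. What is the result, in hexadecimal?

0x9A96E2B12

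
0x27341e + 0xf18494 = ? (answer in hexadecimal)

0x118b8b2

Add column by column in base 16, right to left:
  e+4 = 2 carry 1
  1+9+1 = b
  4+4 = 8
  3+8 = b
  7+1 = 8
  2+f = 1 carry 1
  final carry 1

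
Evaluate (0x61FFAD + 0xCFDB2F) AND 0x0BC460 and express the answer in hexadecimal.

Add column by column in base 16, right to left:
  D+F = C carry 1
  A+2+1 = D
  F+B = A carry 1
  F+D+1 = D carry 1
  1+F+1 = 1 carry 1
  6+C+1 = 3 carry 1
  final carry 1
Sum = 0x131DADC; now AND with 0x0BC460:
  1&0=0, 3&0=0, 1&B=1, D&C=C, A&4=0, D&6=4, C&0=0

0x1C040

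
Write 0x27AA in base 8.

0o23652

Expand each hex digit to 4 bits: 2=0010 7=0111 A=1010 A=1010.
Group the bits in threes: 010 011 110 101 010 → 23652.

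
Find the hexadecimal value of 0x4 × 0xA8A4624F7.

Multiply each base-16 digit by 4, carrying:
  7×4 = 28 → write C carry 1
  F×4+1 = 61 → write D carry 3
  4×4+3 = 19 → write 3 carry 1
  2×4+1 = 9 → write 9
  6×4 = 24 → write 8 carry 1
  4×4+1 = 17 → write 1 carry 1
  A×4+1 = 41 → write 9 carry 2
  8×4+2 = 34 → write 2 carry 2
  A×4+2 = 42 → write A carry 2
  remaining carry: 2

0x2A291893DC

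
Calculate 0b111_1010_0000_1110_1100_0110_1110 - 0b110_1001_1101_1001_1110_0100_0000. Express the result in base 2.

Subtract column by column in base 2:
  0-0 → 0
  1-0 → 1
  1-0 → 1
  1-0 → 1
  0-0 → 0
  1-0 → 1
  1-1 → 0
  0-0 → 0
  0-0 → 0
  0-1 → 1 (borrow)
  1-1-1 → 1 (borrow)
  1-1-1 → 1 (borrow)
  0-1-1 → 0 (borrow)
  1-0-1 → 0
  1-0 → 1
  1-1 → 0
  0-1 → 1 (borrow)
  0-0-1 → 1 (borrow)
  0-1-1 → 0 (borrow)
  0-1-1 → 0 (borrow)
  0-1-1 → 0 (borrow)
  1-0-1 → 0
  0-0 → 0
  1-1 → 0
  1-0 → 1
  1-1 → 0
  1-1 → 0

0b1000000110100111000101110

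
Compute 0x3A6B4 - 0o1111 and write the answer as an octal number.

0x3A6B4 = 0o723264 in octal.
Subtract column by column in base 8:
  4-1 → 3
  6-1 → 5
  2-1 → 1
  3-1 → 2
  2-0 → 2
  7-0 → 7

0o722153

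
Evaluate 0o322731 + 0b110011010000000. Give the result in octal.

0o406131

0b110011010000000 = 0o63200 in octal.
Add column by column in base 8, right to left:
  1+0 = 1
  3+0 = 3
  7+2 = 1 carry 1
  2+3+1 = 6
  2+6 = 0 carry 1
  3+0+1 = 4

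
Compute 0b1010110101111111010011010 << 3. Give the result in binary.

0b1010110101111111010011010000

Left shift by 3: append 3 zero bits.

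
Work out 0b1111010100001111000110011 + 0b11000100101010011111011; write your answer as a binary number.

0b10010011000111001100101110

Add column by column in base 2, right to left:
  1+1 = 0 carry 1
  1+1+1 = 1 carry 1
  0+0+1 = 1
  0+1 = 1
  1+1 = 0 carry 1
  1+1+1 = 1 carry 1
  0+1+1 = 0 carry 1
  0+1+1 = 0 carry 1
  0+0+1 = 1
  1+0 = 1
  1+1 = 0 carry 1
  1+0+1 = 0 carry 1
  1+1+1 = 1 carry 1
  0+0+1 = 1
  0+1 = 1
  0+0 = 0
  0+0 = 0
  1+1 = 0 carry 1
  0+0+1 = 1
  1+0 = 1
  0+0 = 0
  1+1 = 0 carry 1
  1+1+1 = 1 carry 1
  1+0+1 = 0 carry 1
  1+0+1 = 0 carry 1
  final carry 1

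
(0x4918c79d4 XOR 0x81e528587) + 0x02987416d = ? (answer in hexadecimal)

First 0x4918c79d4 XOR 0x81e528587 = 0xc8fdefc53.
Add column by column in base 16, right to left:
  3+d = 0 carry 1
  5+6+1 = c
  c+1 = d
  f+4 = 3 carry 1
  e+7+1 = 6 carry 1
  d+8+1 = 6 carry 1
  f+9+1 = 9 carry 1
  8+2+1 = b
  c+0 = c

0xcb9663dc0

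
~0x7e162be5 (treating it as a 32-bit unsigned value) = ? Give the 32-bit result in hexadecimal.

0x81e9d41a

Each hex digit d becomes f−d:
  7→8, e→1, 1→e, 6→9, 2→d, b→4, e→1, 5→a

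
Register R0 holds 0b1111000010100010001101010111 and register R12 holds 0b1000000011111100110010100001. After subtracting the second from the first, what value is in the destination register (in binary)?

0b110111110100101011010110110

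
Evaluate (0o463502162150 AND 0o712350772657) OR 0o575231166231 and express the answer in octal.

0o463502162150 AND 0o712350772657 = 0o402100162050.
Then OR with 0o575231166231.

0o577331166271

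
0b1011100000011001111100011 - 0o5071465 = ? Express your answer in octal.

0o126740256

0b1011100000011001111100011 = 0o134031743 in octal.
Subtract column by column in base 8:
  3-5 → 6 (borrow)
  4-6-1 → 5 (borrow)
  7-4-1 → 2
  1-1 → 0
  3-7 → 4 (borrow)
  0-0-1 → 7 (borrow)
  4-5-1 → 6 (borrow)
  3-0-1 → 2
  1-0 → 1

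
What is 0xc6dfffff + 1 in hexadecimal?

The trailing 5 digits are F (max in base 16), so adding 1 cascades: they roll to 0 and the next digit up increments.

0xc6e00000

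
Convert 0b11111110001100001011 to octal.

0o3761413

Group the bits in threes: 011 111 110 001 100 001 011 → 3761413.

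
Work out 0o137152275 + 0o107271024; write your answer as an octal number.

Add column by column in base 8, right to left:
  5+4 = 1 carry 1
  7+2+1 = 2 carry 1
  2+0+1 = 3
  2+1 = 3
  5+7 = 4 carry 1
  1+2+1 = 4
  7+7 = 6 carry 1
  3+0+1 = 4
  1+1 = 2

0o246443321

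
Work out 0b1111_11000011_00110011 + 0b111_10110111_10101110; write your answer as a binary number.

0b101110111101011100001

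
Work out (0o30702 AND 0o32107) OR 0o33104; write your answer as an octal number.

0o30702 AND 0o32107 = 0o30102.
Then OR with 0o33104.

0o33106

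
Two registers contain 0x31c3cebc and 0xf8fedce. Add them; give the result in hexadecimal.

Add column by column in base 16, right to left:
  c+e = a carry 1
  b+c+1 = 8 carry 1
  e+d+1 = c carry 1
  c+e+1 = b carry 1
  3+f+1 = 3 carry 1
  c+8+1 = 5 carry 1
  1+f+1 = 1 carry 1
  3+0+1 = 4

0x4153bc8a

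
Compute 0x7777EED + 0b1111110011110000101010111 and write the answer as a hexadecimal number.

0b1111110011110000101010111 = 0x1F9E157 in hexadecimal.
Add column by column in base 16, right to left:
  D+7 = 4 carry 1
  E+5+1 = 4 carry 1
  E+1+1 = 0 carry 1
  7+E+1 = 6 carry 1
  7+9+1 = 1 carry 1
  7+F+1 = 7 carry 1
  7+1+1 = 9

0x9716044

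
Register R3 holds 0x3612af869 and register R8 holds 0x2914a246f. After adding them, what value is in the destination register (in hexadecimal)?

Add column by column in base 16, right to left:
  9+f = 8 carry 1
  6+6+1 = d
  8+4 = c
  f+2 = 1 carry 1
  a+a+1 = 5 carry 1
  2+4+1 = 7
  1+1 = 2
  6+9 = f
  3+2 = 5

0x5f2751cd8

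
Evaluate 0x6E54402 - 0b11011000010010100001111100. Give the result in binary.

0b11100001000001101110000110

0x6E54402 = 0b110111001010100010000000010 in binary.
Subtract column by column in base 2:
  0-0 → 0
  1-0 → 1
  0-1 → 1 (borrow)
  0-1-1 → 0 (borrow)
  0-1-1 → 0 (borrow)
  0-1-1 → 0 (borrow)
  0-1-1 → 0 (borrow)
  0-0-1 → 1 (borrow)
  0-0-1 → 1 (borrow)
  0-0-1 → 1 (borrow)
  1-0-1 → 0
  0-1 → 1 (borrow)
  0-0-1 → 1 (borrow)
  0-1-1 → 0 (borrow)
  1-0-1 → 0
  0-0 → 0
  1-1 → 0
  0-0 → 0
  1-0 → 1
  0-0 → 0
  0-0 → 0
  1-1 → 0
  1-1 → 0
  1-0 → 1
  0-1 → 1 (borrow)
  1-1-1 → 1 (borrow)
  1-0-1 → 0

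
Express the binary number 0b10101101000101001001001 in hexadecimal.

0x568a49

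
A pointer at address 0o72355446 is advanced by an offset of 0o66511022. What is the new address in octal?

0o161066470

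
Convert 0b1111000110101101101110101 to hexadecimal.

0x1E35B75

Group the bits into nibbles: 0001 1110 0011 0101 1011 0111 0101 → 1E35B75.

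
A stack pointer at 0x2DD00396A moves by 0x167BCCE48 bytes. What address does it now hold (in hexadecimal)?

0x444BD07B2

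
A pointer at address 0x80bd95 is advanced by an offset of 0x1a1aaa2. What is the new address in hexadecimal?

Add column by column in base 16, right to left:
  5+2 = 7
  9+a = 3 carry 1
  d+a+1 = 8 carry 1
  b+a+1 = 6 carry 1
  0+1+1 = 2
  8+a = 2 carry 1
  0+1+1 = 2

0x2226837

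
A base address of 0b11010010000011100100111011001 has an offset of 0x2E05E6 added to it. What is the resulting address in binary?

0b11010011011111100111110111111

0x2E05E6 = 0b1011100000010111100110 in binary.
Add column by column in base 2, right to left:
  1+0 = 1
  0+1 = 1
  0+1 = 1
  1+0 = 1
  1+0 = 1
  0+1 = 1
  1+1 = 0 carry 1
  1+1+1 = 1 carry 1
  1+1+1 = 1 carry 1
  0+0+1 = 1
  0+1 = 1
  1+0 = 1
  0+0 = 0
  0+0 = 0
  1+0 = 1
  1+0 = 1
  1+0 = 1
  0+1 = 1
  0+1 = 1
  0+1 = 1
  0+0 = 0
  0+1 = 1
  1+0 = 1
  0+0 = 0
  0+0 = 0
  1+0 = 1
  0+0 = 0
  1+0 = 1
  1+0 = 1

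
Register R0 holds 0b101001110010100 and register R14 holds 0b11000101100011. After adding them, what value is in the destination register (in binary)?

0b1000010011110111

Add column by column in base 2, right to left:
  0+1 = 1
  0+1 = 1
  1+0 = 1
  0+0 = 0
  1+0 = 1
  0+1 = 1
  0+1 = 1
  1+0 = 1
  1+1 = 0 carry 1
  1+0+1 = 0 carry 1
  0+0+1 = 1
  0+0 = 0
  1+1 = 0 carry 1
  0+1+1 = 0 carry 1
  1+0+1 = 0 carry 1
  final carry 1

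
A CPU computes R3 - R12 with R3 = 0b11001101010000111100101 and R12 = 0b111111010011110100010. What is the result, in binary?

0b10001101111101001000011

Subtract column by column in base 2:
  1-0 → 1
  0-1 → 1 (borrow)
  1-0-1 → 0
  0-0 → 0
  0-0 → 0
  1-1 → 0
  1-0 → 1
  1-1 → 0
  1-1 → 0
  0-1 → 1 (borrow)
  0-1-1 → 0 (borrow)
  0-0-1 → 1 (borrow)
  0-0-1 → 1 (borrow)
  1-1-1 → 1 (borrow)
  0-0-1 → 1 (borrow)
  1-1-1 → 1 (borrow)
  0-1-1 → 0 (borrow)
  1-1-1 → 1 (borrow)
  1-1-1 → 1 (borrow)
  0-1-1 → 0 (borrow)
  0-1-1 → 0 (borrow)
  1-0-1 → 0
  1-0 → 1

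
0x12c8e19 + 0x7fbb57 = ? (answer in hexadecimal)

0x1ac4970

Add column by column in base 16, right to left:
  9+7 = 0 carry 1
  1+5+1 = 7
  e+b = 9 carry 1
  8+b+1 = 4 carry 1
  c+f+1 = c carry 1
  2+7+1 = a
  1+0 = 1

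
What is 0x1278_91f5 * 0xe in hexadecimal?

Multiply each base-16 digit by 14, carrying:
  5×14 = 70 → write 6 carry 4
  f×14+4 = 214 → write 6 carry 13
  1×14+13 = 27 → write b carry 1
  9×14+1 = 127 → write f carry 7
  8×14+7 = 119 → write 7 carry 7
  7×14+7 = 105 → write 9 carry 6
  2×14+6 = 34 → write 2 carry 2
  1×14+2 = 16 → write 0 carry 1
  remaining carry: 1

0x10297fb66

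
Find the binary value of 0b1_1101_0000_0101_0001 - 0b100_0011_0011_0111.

Subtract column by column in base 2:
  1-1 → 0
  0-1 → 1 (borrow)
  0-1-1 → 0 (borrow)
  0-0-1 → 1 (borrow)
  1-1-1 → 1 (borrow)
  0-1-1 → 0 (borrow)
  1-0-1 → 0
  0-0 → 0
  0-1 → 1 (borrow)
  0-1-1 → 0 (borrow)
  0-0-1 → 1 (borrow)
  0-0-1 → 1 (borrow)
  1-0-1 → 0
  0-0 → 0
  1-1 → 0
  1-0 → 1
  1-0 → 1

0b11000110100011010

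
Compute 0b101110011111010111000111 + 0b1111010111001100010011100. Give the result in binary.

0b10101001011000111001100011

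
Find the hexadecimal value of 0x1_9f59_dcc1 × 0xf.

Multiply each base-16 digit by 15, carrying:
  1×15 = 15 → write f
  c×15 = 180 → write 4 carry 11
  c×15+11 = 191 → write f carry 11
  d×15+11 = 206 → write e carry 12
  9×15+12 = 147 → write 3 carry 9
  5×15+9 = 84 → write 4 carry 5
  f×15+5 = 230 → write 6 carry 14
  9×15+14 = 149 → write 5 carry 9
  1×15+9 = 24 → write 8 carry 1
  remaining carry: 1

0x185643ef4f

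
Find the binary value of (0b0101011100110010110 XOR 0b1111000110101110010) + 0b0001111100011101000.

First 0b0101011100110010110 XOR 0b1111000110101110010 = 0b1010011010011100100.
Add column by column in base 2, right to left:
  0+0 = 0
  0+0 = 0
  1+0 = 1
  0+1 = 1
  0+0 = 0
  1+1 = 0 carry 1
  1+1+1 = 1 carry 1
  1+1+1 = 1 carry 1
  0+0+1 = 1
  0+0 = 0
  1+0 = 1
  0+1 = 1
  1+1 = 0 carry 1
  1+1+1 = 1 carry 1
  0+1+1 = 0 carry 1
  0+1+1 = 0 carry 1
  1+0+1 = 0 carry 1
  0+0+1 = 1
  1+0 = 1

0b1100010110111001100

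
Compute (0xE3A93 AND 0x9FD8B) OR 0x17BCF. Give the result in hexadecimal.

0x97BCF

0xE3A93 AND 0x9FD8B = 0x83883.
Then OR with 0x17BCF.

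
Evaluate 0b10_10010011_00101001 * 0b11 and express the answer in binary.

Multiply each base-2 digit by 3, carrying:
  1×3 = 3 → write 1 carry 1
  0×3+1 = 1 → write 1
  0×3 = 0 → write 0
  1×3 = 3 → write 1 carry 1
  0×3+1 = 1 → write 1
  1×3 = 3 → write 1 carry 1
  0×3+1 = 1 → write 1
  0×3 = 0 → write 0
  1×3 = 3 → write 1 carry 1
  1×3+1 = 4 → write 0 carry 2
  0×3+2 = 2 → write 0 carry 1
  0×3+1 = 1 → write 1
  1×3 = 3 → write 1 carry 1
  0×3+1 = 1 → write 1
  0×3 = 0 → write 0
  1×3 = 3 → write 1 carry 1
  0×3+1 = 1 → write 1
  1×3 = 3 → write 1 carry 1
  remaining carry: 1

0b1111011100101111011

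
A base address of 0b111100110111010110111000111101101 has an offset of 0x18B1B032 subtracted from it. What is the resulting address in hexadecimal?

0x1CE39C1BB

0b111100110111010110111000111101101 = 0x1E6EB71ED in hexadecimal.
Subtract column by column in base 16:
  D-2 → B
  E-3 → B
  1-0 → 1
  7-B → C (borrow)
  B-1-1 → 9
  E-B → 3
  6-8 → E (borrow)
  E-1-1 → C
  1-0 → 1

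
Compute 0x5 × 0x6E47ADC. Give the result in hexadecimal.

0x2276664C

Multiply each base-16 digit by 5, carrying:
  C×5 = 60 → write C carry 3
  D×5+3 = 68 → write 4 carry 4
  A×5+4 = 54 → write 6 carry 3
  7×5+3 = 38 → write 6 carry 2
  4×5+2 = 22 → write 6 carry 1
  E×5+1 = 71 → write 7 carry 4
  6×5+4 = 34 → write 2 carry 2
  remaining carry: 2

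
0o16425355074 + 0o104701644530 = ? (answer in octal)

0o123327221624

Add column by column in base 8, right to left:
  4+0 = 4
  7+3 = 2 carry 1
  0+5+1 = 6
  5+4 = 1 carry 1
  5+4+1 = 2 carry 1
  3+6+1 = 2 carry 1
  5+1+1 = 7
  2+0 = 2
  4+7 = 3 carry 1
  6+4+1 = 3 carry 1
  1+0+1 = 2
  0+1 = 1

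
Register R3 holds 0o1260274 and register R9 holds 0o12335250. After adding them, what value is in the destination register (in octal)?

Add column by column in base 8, right to left:
  4+0 = 4
  7+5 = 4 carry 1
  2+2+1 = 5
  0+5 = 5
  6+3 = 1 carry 1
  2+3+1 = 6
  1+2 = 3
  0+1 = 1

0o13615544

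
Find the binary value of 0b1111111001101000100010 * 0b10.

Multiply each base-2 digit by 2, carrying:
  0×2 = 0 → write 0
  1×2 = 2 → write 0 carry 1
  0×2+1 = 1 → write 1
  0×2 = 0 → write 0
  0×2 = 0 → write 0
  1×2 = 2 → write 0 carry 1
  0×2+1 = 1 → write 1
  0×2 = 0 → write 0
  0×2 = 0 → write 0
  1×2 = 2 → write 0 carry 1
  0×2+1 = 1 → write 1
  1×2 = 2 → write 0 carry 1
  1×2+1 = 3 → write 1 carry 1
  0×2+1 = 1 → write 1
  0×2 = 0 → write 0
  1×2 = 2 → write 0 carry 1
  1×2+1 = 3 → write 1 carry 1
  1×2+1 = 3 → write 1 carry 1
  1×2+1 = 3 → write 1 carry 1
  1×2+1 = 3 → write 1 carry 1
  1×2+1 = 3 → write 1 carry 1
  1×2+1 = 3 → write 1 carry 1
  remaining carry: 1

0b11111110011010001000100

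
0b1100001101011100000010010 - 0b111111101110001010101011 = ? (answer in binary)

Subtract column by column in base 2:
  0-1 → 1 (borrow)
  1-1-1 → 1 (borrow)
  0-0-1 → 1 (borrow)
  0-1-1 → 0 (borrow)
  1-0-1 → 0
  0-1 → 1 (borrow)
  0-0-1 → 1 (borrow)
  0-1-1 → 0 (borrow)
  0-0-1 → 1 (borrow)
  0-1-1 → 0 (borrow)
  0-0-1 → 1 (borrow)
  1-0-1 → 0
  1-0 → 1
  1-1 → 0
  0-1 → 1 (borrow)
  1-1-1 → 1 (borrow)
  0-0-1 → 1 (borrow)
  1-1-1 → 1 (borrow)
  1-1-1 → 1 (borrow)
  0-1-1 → 0 (borrow)
  0-1-1 → 0 (borrow)
  0-1-1 → 0 (borrow)
  0-1-1 → 0 (borrow)
  1-1-1 → 1 (borrow)
  1-0-1 → 0

0b100001111101010101100111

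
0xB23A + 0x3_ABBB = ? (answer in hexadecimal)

0x45DF5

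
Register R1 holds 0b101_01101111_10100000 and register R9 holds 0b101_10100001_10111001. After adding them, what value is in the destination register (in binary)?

Add column by column in base 2, right to left:
  0+1 = 1
  0+0 = 0
  0+0 = 0
  0+1 = 1
  0+1 = 1
  1+1 = 0 carry 1
  0+0+1 = 1
  1+1 = 0 carry 1
  1+1+1 = 1 carry 1
  1+0+1 = 0 carry 1
  1+0+1 = 0 carry 1
  1+0+1 = 0 carry 1
  0+0+1 = 1
  1+1 = 0 carry 1
  1+0+1 = 0 carry 1
  0+1+1 = 0 carry 1
  1+1+1 = 1 carry 1
  0+0+1 = 1
  1+1 = 0 carry 1
  final carry 1

0b10110001000101011001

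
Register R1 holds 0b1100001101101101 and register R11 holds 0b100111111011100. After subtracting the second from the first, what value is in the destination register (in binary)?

0b111001110010001

Subtract column by column in base 2:
  1-0 → 1
  0-0 → 0
  1-1 → 0
  1-1 → 0
  0-1 → 1 (borrow)
  1-0-1 → 0
  1-1 → 0
  0-1 → 1 (borrow)
  1-1-1 → 1 (borrow)
  1-1-1 → 1 (borrow)
  0-1-1 → 0 (borrow)
  0-1-1 → 0 (borrow)
  0-0-1 → 1 (borrow)
  0-0-1 → 1 (borrow)
  1-1-1 → 1 (borrow)
  1-0-1 → 0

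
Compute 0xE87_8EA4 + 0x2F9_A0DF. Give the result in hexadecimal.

0x11812F83

Add column by column in base 16, right to left:
  4+F = 3 carry 1
  A+D+1 = 8 carry 1
  E+0+1 = F
  8+A = 2 carry 1
  7+9+1 = 1 carry 1
  8+F+1 = 8 carry 1
  E+2+1 = 1 carry 1
  final carry 1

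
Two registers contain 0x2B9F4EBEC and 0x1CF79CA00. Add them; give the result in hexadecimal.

0x4896EB5EC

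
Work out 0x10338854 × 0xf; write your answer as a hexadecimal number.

0xf304fcec

Multiply each base-16 digit by 15, carrying:
  4×15 = 60 → write c carry 3
  5×15+3 = 78 → write e carry 4
  8×15+4 = 124 → write c carry 7
  8×15+7 = 127 → write f carry 7
  3×15+7 = 52 → write 4 carry 3
  3×15+3 = 48 → write 0 carry 3
  0×15+3 = 3 → write 3
  1×15 = 15 → write f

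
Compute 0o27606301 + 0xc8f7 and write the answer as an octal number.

0o27752670

0xc8f7 = 0o144367 in octal.
Add column by column in base 8, right to left:
  1+7 = 0 carry 1
  0+6+1 = 7
  3+3 = 6
  6+4 = 2 carry 1
  0+4+1 = 5
  6+1 = 7
  7+0 = 7
  2+0 = 2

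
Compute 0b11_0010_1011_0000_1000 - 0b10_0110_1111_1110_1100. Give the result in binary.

0b1011101100011100

Subtract column by column in base 2:
  0-0 → 0
  0-0 → 0
  0-1 → 1 (borrow)
  1-1-1 → 1 (borrow)
  0-0-1 → 1 (borrow)
  0-1-1 → 0 (borrow)
  0-1-1 → 0 (borrow)
  0-1-1 → 0 (borrow)
  1-1-1 → 1 (borrow)
  1-1-1 → 1 (borrow)
  0-1-1 → 0 (borrow)
  1-1-1 → 1 (borrow)
  0-0-1 → 1 (borrow)
  1-1-1 → 1 (borrow)
  0-1-1 → 0 (borrow)
  0-0-1 → 1 (borrow)
  1-0-1 → 0
  1-1 → 0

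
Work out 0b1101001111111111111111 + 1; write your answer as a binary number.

0b1101010000000000000000

The trailing 16 digits are 1 (max in base 2), so adding 1 cascades: they roll to 0 and the next digit up increments.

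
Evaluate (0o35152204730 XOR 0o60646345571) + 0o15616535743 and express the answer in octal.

First 0o35152204730 XOR 0o60646345571 = 0o55714141241.
Add column by column in base 8, right to left:
  1+3 = 4
  4+4 = 0 carry 1
  2+7+1 = 2 carry 1
  1+5+1 = 7
  4+3 = 7
  1+5 = 6
  4+6 = 2 carry 1
  1+1+1 = 3
  7+6 = 5 carry 1
  5+5+1 = 3 carry 1
  5+1+1 = 7

0o73532677204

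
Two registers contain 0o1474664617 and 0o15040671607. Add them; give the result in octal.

0o16535556426

Add column by column in base 8, right to left:
  7+7 = 6 carry 1
  1+0+1 = 2
  6+6 = 4 carry 1
  4+1+1 = 6
  6+7 = 5 carry 1
  6+6+1 = 5 carry 1
  4+0+1 = 5
  7+4 = 3 carry 1
  4+0+1 = 5
  1+5 = 6
  0+1 = 1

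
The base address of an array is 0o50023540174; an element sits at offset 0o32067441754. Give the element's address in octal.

0o102113202150

Add column by column in base 8, right to left:
  4+4 = 0 carry 1
  7+5+1 = 5 carry 1
  1+7+1 = 1 carry 1
  0+1+1 = 2
  4+4 = 0 carry 1
  5+4+1 = 2 carry 1
  3+7+1 = 3 carry 1
  2+6+1 = 1 carry 1
  0+0+1 = 1
  0+2 = 2
  5+3 = 0 carry 1
  final carry 1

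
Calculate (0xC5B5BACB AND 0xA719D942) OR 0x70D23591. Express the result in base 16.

0xC5B5BACB AND 0xA719D942 = 0x85119842.
Then OR with 0x70D23591.

0xF5D3BDD3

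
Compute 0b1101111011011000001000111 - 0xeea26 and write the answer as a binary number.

0xeea26 = 0b11101110101000100110 in binary.
Subtract column by column in base 2:
  1-0 → 1
  1-1 → 0
  1-1 → 0
  0-0 → 0
  0-0 → 0
  0-1 → 1 (borrow)
  1-0-1 → 0
  0-0 → 0
  0-0 → 0
  0-1 → 1 (borrow)
  0-0-1 → 1 (borrow)
  0-1-1 → 0 (borrow)
  1-0-1 → 0
  1-1 → 0
  0-1 → 1 (borrow)
  1-1-1 → 1 (borrow)
  1-0-1 → 0
  0-1 → 1 (borrow)
  1-1-1 → 1 (borrow)
  1-1-1 → 1 (borrow)
  1-0-1 → 0
  1-0 → 1
  0-0 → 0
  1-0 → 1
  1-0 → 1

0b1101011101100011000100001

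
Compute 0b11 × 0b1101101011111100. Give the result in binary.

Multiply each base-2 digit by 3, carrying:
  0×3 = 0 → write 0
  0×3 = 0 → write 0
  1×3 = 3 → write 1 carry 1
  1×3+1 = 4 → write 0 carry 2
  1×3+2 = 5 → write 1 carry 2
  1×3+2 = 5 → write 1 carry 2
  1×3+2 = 5 → write 1 carry 2
  1×3+2 = 5 → write 1 carry 2
  0×3+2 = 2 → write 0 carry 1
  1×3+1 = 4 → write 0 carry 2
  0×3+2 = 2 → write 0 carry 1
  1×3+1 = 4 → write 0 carry 2
  1×3+2 = 5 → write 1 carry 2
  0×3+2 = 2 → write 0 carry 1
  1×3+1 = 4 → write 0 carry 2
  1×3+2 = 5 → write 1 carry 2
  remaining carry: 10

0b101001000011110100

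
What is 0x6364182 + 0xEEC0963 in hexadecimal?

0x15224AE5

Add column by column in base 16, right to left:
  2+3 = 5
  8+6 = E
  1+9 = A
  4+0 = 4
  6+C = 2 carry 1
  3+E+1 = 2 carry 1
  6+E+1 = 5 carry 1
  final carry 1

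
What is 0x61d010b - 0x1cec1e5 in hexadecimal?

0x44e3f26

Subtract column by column in base 16:
  b-5 → 6
  0-e → 2 (borrow)
  1-1-1 → f (borrow)
  0-c-1 → 3 (borrow)
  d-e-1 → e (borrow)
  1-c-1 → 4 (borrow)
  6-1-1 → 4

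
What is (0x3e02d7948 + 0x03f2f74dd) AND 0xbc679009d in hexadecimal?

Add column by column in base 16, right to left:
  8+d = 5 carry 1
  4+d+1 = 2 carry 1
  9+4+1 = e
  7+7 = e
  d+f = c carry 1
  2+2+1 = 5
  0+f = f
  e+3 = 1 carry 1
  3+0+1 = 4
Sum = 0x41f5cee25; now AND with 0xbc679009d:
  4&b=0, 1&c=0, f&6=6, 5&7=5, c&9=8, e&0=0, e&0=0, 2&9=0, 5&d=5

0x6580005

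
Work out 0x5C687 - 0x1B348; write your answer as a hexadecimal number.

Subtract column by column in base 16:
  7-8 → F (borrow)
  8-4-1 → 3
  6-3 → 3
  C-B → 1
  5-1 → 4

0x4133F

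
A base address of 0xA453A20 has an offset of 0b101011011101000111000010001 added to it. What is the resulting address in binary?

0b1111101100111100100000110001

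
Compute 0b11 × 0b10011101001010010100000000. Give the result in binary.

Multiply each base-2 digit by 3, carrying:
  0×3 = 0 → write 0
  0×3 = 0 → write 0
  0×3 = 0 → write 0
  0×3 = 0 → write 0
  0×3 = 0 → write 0
  0×3 = 0 → write 0
  0×3 = 0 → write 0
  0×3 = 0 → write 0
  1×3 = 3 → write 1 carry 1
  0×3+1 = 1 → write 1
  1×3 = 3 → write 1 carry 1
  0×3+1 = 1 → write 1
  0×3 = 0 → write 0
  1×3 = 3 → write 1 carry 1
  0×3+1 = 1 → write 1
  1×3 = 3 → write 1 carry 1
  0×3+1 = 1 → write 1
  0×3 = 0 → write 0
  1×3 = 3 → write 1 carry 1
  0×3+1 = 1 → write 1
  1×3 = 3 → write 1 carry 1
  1×3+1 = 4 → write 0 carry 2
  1×3+2 = 5 → write 1 carry 2
  0×3+2 = 2 → write 0 carry 1
  0×3+1 = 1 → write 1
  1×3 = 3 → write 1 carry 1
  remaining carry: 1

0b111010111011110111100000000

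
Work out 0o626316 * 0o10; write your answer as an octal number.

0o6263160

Multiply each base-8 digit by 8, carrying:
  6×8 = 48 → write 0 carry 6
  1×8+6 = 14 → write 6 carry 1
  3×8+1 = 25 → write 1 carry 3
  6×8+3 = 51 → write 3 carry 6
  2×8+6 = 22 → write 6 carry 2
  6×8+2 = 50 → write 2 carry 6
  remaining carry: 6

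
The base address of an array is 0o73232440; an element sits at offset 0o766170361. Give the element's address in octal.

0o1061423021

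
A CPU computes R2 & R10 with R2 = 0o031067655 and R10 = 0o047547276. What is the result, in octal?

0o001047254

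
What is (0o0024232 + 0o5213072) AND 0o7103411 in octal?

Add column by column in base 8, right to left:
  2+2 = 4
  3+7 = 2 carry 1
  2+0+1 = 3
  4+3 = 7
  2+1 = 3
  0+2 = 2
  0+5 = 5
Sum = 0o5237324; now AND with 0o7103411:
  5&7=5, 2&1=0, 3&0=0, 7&3=3, 3&4=0, 2&1=0, 4&1=0

0o5003000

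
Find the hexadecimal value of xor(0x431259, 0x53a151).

0x10b308

XOR each hex digit independently (no carries):
  4^5=1, 3^3=0, 1^a=b, 2^1=3, 5^5=0, 9^1=8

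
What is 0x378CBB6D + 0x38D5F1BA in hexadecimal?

0x7062AD27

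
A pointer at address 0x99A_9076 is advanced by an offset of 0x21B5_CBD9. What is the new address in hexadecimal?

0x2B505C4F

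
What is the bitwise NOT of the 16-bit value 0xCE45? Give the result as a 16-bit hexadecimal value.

0x31BA

Each hex digit d becomes F−d:
  C→3, E→1, 4→B, 5→A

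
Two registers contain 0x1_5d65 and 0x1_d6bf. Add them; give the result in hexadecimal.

0x33424

Add column by column in base 16, right to left:
  5+f = 4 carry 1
  6+b+1 = 2 carry 1
  d+6+1 = 4 carry 1
  5+d+1 = 3 carry 1
  1+1+1 = 3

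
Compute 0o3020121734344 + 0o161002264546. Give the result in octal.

0o3201124221112

Add column by column in base 8, right to left:
  4+6 = 2 carry 1
  4+4+1 = 1 carry 1
  3+5+1 = 1 carry 1
  4+4+1 = 1 carry 1
  3+6+1 = 2 carry 1
  7+2+1 = 2 carry 1
  1+2+1 = 4
  2+0 = 2
  1+0 = 1
  0+1 = 1
  2+6 = 0 carry 1
  0+1+1 = 2
  3+0 = 3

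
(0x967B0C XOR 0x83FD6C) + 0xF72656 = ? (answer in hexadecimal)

First 0x967B0C XOR 0x83FD6C = 0x158660.
Add column by column in base 16, right to left:
  0+6 = 6
  6+5 = B
  6+6 = C
  8+2 = A
  5+7 = C
  1+F = 0 carry 1
  final carry 1

0x10CACB6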